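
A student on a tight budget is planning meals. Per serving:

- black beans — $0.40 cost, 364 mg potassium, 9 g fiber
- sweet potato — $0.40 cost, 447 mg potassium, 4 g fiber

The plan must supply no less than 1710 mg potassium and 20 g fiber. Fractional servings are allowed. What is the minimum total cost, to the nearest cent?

The cheapest plan sits at a corner of the feasible region — with two constraints it uses at most two foods.
black beans only: max(1710/364, 20/9) = 4.698 servings → $1.88.
sweet potato only: max(1710/447, 20/4) = 5 servings → $2.00.
black beans + sweet potato with both tight: 0.8181 servings and 3.159 servings → $1.59.
So the least-cost plan costs $1.59.

$1.59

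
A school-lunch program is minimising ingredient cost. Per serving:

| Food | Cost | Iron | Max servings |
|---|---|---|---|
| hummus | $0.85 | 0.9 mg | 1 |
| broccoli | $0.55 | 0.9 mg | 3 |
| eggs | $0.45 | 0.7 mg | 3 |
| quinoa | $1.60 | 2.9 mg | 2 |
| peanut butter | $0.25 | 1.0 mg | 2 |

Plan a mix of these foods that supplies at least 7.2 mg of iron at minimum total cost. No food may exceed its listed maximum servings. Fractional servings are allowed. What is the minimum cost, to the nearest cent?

Cost per mg of iron: peanut butter $0.2500, quinoa $0.5517, broccoli $0.6111, eggs $0.6429, hummus $0.9444.
Take 2 servings of peanut butter: +2.0 mg iron for $0.50 (total $0.50, still need 5.2 mg).
Take 1.793 servings of quinoa: +5.2 mg iron for $2.87 (total $3.37, still need 0.0 mg).
Greedy by cheapest-per-mg is optimal for a single linear constraint, so the minimum cost is $3.37.

$3.37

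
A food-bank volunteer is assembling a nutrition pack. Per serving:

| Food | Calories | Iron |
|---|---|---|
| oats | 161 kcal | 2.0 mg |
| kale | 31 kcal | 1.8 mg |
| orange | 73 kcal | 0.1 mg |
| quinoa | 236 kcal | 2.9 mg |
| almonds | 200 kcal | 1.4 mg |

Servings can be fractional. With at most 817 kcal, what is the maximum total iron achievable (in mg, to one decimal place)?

Iron per kcal: kale 0.05806, oats 0.01242, quinoa 0.01229, almonds 0.007, orange 0.00137.
With no serving limits, spend the whole calories allowance on kale: 817 kcal / 31 kcal × 1.8 mg = 47.4 mg.

47.4 mg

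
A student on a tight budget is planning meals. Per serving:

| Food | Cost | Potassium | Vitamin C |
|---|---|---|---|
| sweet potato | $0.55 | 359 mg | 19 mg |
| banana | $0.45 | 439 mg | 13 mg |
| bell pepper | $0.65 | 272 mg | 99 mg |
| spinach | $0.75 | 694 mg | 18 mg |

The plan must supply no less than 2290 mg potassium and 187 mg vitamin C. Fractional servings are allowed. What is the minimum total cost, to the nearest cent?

$2.83

A basic optimal solution has at most two foods positive. Try each food alone and each pair with both targets met exactly.
sweet potato only: max(2290/359, 187/19) = 9.842 servings → $5.41.
banana only: max(2290/439, 187/13) = 14.38 servings → $6.47.
bell pepper only: max(2290/272, 187/99) = 8.419 servings → $5.47.
spinach only: max(2290/694, 187/18) = 10.39 servings → $7.79.
sweet potato + banana with both targets exact would need a negative amount; discard.
sweet potato + bell pepper with both tight: 5.79 servings and 0.7778 servings → $3.69.
sweet potato + spinach with both targets exact would need a negative amount; discard.
banana + bell pepper with both tight: 4.404 servings and 1.311 servings → $2.83.
banana + spinach: intersection lies outside the first quadrant.
bell pepper + spinach with both tight: 1.388 servings and 2.756 servings → $2.97.
So the least-cost plan costs $2.83.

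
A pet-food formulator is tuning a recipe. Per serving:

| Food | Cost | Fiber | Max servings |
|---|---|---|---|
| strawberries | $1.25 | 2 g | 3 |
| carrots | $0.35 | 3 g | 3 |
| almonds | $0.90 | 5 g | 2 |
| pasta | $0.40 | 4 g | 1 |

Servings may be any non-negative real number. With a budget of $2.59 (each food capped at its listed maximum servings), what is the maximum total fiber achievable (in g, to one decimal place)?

Fiber per dollar: pasta 10, carrots 8.571, almonds 5.556, strawberries 1.6.
Take 1 serving of pasta: spends $0.40, +4.0 g fiber (running total 4.0 g).
Take 3 servings of carrots: spends $1.05, +9.0 g fiber (running total 13.0 g).
Take 1.267 servings of almonds: spends $1.14, +6.3 g fiber (running total 19.3 g).
Filling greedily by fiber-per-dollar is optimal for one linear limit, giving 19.3 g.

19.3 g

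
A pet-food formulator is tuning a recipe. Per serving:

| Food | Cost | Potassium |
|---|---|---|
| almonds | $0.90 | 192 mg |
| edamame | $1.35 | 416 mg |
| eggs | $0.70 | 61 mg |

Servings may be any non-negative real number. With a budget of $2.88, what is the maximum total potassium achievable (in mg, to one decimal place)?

887.5 mg

Potassium per dollar: edamame 308.1, almonds 213.3, eggs 87.14.
With no serving limits, spend the whole cost allowance on edamame: $2.88 / $1.35 × 416 mg = 887.5 mg.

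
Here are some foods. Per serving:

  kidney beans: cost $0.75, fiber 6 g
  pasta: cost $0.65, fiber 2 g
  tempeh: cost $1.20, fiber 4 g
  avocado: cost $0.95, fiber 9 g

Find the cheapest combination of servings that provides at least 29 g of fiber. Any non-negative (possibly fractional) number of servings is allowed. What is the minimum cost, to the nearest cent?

$3.06

Cost per g of fiber: avocado $0.1056, kidney beans $0.1250, tempeh $0.3000, pasta $0.3250.
With no serving limits, use only avocado: 29 g / 9 g = 3.222 servings × $0.95 = $3.06.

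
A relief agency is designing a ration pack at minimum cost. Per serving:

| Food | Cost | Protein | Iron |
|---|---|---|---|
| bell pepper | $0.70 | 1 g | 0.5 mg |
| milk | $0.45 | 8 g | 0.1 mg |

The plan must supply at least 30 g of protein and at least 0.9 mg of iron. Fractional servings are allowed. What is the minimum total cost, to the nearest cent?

bell pepper only: max(30/1, 0.9/0.5) = 30 servings → $21.00.
milk only: max(30/8, 0.9/0.1) = 9 servings → $4.05.
bell pepper + milk with both tight: 1.077 servings and 3.615 servings → $2.38.
So the least-cost plan costs $2.38.

$2.38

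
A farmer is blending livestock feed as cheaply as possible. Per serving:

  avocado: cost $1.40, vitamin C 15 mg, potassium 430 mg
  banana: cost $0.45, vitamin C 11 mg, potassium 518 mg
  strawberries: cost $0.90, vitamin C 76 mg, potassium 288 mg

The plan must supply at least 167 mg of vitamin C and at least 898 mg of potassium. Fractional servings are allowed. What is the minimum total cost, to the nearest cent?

Compare the cost at each extreme point of the feasible region.
avocado only: max(167/15, 898/430) = 11.13 servings → $15.59.
banana only: max(167/11, 898/518) = 15.18 servings → $6.83.
strawberries only: max(167/76, 898/288) = 3.118 servings → $2.81.
avocado + banana with both targets exact would need a negative amount; discard.
avocado + strawberries with both tight: 0.7106 servings and 2.057 servings → $2.85.
banana + strawberries with both tight: 0.5567 servings and 2.117 servings → $2.16.
Cheapest feasible corner: $2.16.

$2.16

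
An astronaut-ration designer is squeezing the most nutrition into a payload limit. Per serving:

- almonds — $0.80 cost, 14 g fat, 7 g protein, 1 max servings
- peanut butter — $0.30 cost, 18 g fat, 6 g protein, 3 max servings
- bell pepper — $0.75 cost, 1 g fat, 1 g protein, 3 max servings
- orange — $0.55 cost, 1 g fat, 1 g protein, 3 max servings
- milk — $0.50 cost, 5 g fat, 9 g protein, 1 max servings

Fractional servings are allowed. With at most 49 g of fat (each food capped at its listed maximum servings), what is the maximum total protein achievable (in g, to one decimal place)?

30.0 g

Protein per g fat: milk 1.8, bell pepper 1, orange 1, almonds 0.5, peanut butter 0.3333.
Take 1 serving of milk: uses 5 g fat, +9.0 g protein (running total 9.0 g).
Take 3 servings of bell pepper: uses 3 g fat, +3.0 g protein (running total 12.0 g).
Take 3 servings of orange: uses 3 g fat, +3.0 g protein (running total 15.0 g).
Take 1 serving of almonds: uses 14 g fat, +7.0 g protein (running total 22.0 g).
Take 1.333 servings of peanut butter: uses 24 g fat, +8.0 g protein (running total 30.0 g).
Filling greedily by protein-per-g fat is optimal for one linear limit, giving 30.0 g.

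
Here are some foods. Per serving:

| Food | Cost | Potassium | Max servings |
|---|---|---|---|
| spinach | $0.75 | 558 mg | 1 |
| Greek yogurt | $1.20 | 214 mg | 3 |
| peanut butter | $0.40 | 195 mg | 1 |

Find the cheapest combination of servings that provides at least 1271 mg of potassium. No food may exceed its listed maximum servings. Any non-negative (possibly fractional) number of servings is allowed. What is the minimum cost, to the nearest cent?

Cost per mg of potassium: spinach $0.0013, peanut butter $0.0021, Greek yogurt $0.0056.
Take 1 serving of spinach: +558.0 mg potassium for $0.75 (total $0.75, still need 713.0 mg).
Take 1 serving of peanut butter: +195.0 mg potassium for $0.40 (total $1.15, still need 518.0 mg).
Take 2.421 servings of Greek yogurt: +518.0 mg potassium for $2.90 (total $4.05, still need 0.0 mg).
Filling from the cheapest source first is optimal under one linear minimum: $4.05.

$4.05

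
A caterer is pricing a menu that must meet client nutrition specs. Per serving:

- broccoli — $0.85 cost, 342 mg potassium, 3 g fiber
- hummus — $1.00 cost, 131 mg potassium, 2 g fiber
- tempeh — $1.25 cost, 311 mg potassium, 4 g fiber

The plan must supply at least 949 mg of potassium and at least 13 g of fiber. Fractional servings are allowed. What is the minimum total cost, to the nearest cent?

Check every corner: each single food scaled to meet both minima, and each pair solved so both constraints bind.
broccoli only: max(949/342, 13/3) = 4.333 servings → $3.68.
hummus only: max(949/131, 13/2) = 7.244 servings → $7.24.
tempeh only: max(949/311, 13/4) = 3.25 servings → $4.06.
broccoli + hummus with both tight: 0.6701 servings and 5.495 servings → $6.06.
broccoli + tempeh with both targets exact would need a negative amount; discard.
hummus + tempeh with both tight: 2.52 servings and 1.99 servings → $5.01.
Cheapest feasible corner: $3.68.

$3.68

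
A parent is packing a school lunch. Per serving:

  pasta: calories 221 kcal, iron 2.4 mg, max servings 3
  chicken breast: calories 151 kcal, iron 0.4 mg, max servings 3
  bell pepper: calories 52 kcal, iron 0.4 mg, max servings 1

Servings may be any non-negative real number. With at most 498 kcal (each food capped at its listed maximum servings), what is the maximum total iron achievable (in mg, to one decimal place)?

Iron per kcal: pasta 0.01086, bell pepper 0.007692, chicken breast 0.002649.
Take 2.253 servings of pasta: uses 498 kcal, +5.4 mg iron (running total 5.4 mg).
Greedy by best ratio exhausts the calories allowance optimally: 5.4 mg.

5.4 mg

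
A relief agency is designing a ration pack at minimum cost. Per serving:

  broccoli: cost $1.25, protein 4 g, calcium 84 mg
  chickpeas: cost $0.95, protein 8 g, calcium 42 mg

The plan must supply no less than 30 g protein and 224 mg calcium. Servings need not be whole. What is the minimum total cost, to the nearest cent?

$4.38

broccoli only: max(30/4, 224/84) = 7.5 servings → $9.38.
chickpeas only: max(30/8, 224/42) = 5.333 servings → $5.07.
broccoli + chickpeas with both tight: 1.056 servings and 3.222 servings → $4.38.
So the least-cost plan costs $4.38.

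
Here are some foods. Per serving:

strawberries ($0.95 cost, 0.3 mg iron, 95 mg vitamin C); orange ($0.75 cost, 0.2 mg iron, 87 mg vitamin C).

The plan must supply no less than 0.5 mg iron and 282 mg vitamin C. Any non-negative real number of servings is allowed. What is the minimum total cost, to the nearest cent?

$2.43

This is a tiny linear program; its minimum lies at a vertex of the feasible set. List the vertices and price them.
strawberries only: max(0.5/0.3, 282/95) = 2.968 servings → $2.82.
orange only: max(0.5/0.2, 282/87) = 3.241 servings → $2.43.
strawberries + orange: the both-tight solution has a negative serving — not a feasible corner.
So the least-cost plan costs $2.43.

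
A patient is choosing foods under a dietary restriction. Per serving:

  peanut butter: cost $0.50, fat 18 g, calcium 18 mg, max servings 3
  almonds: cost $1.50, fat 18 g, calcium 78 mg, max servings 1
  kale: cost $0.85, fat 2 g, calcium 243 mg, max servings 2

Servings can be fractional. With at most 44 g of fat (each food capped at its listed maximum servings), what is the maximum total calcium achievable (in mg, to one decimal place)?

586.0 mg

Calcium per g fat: kale 121.5, almonds 4.333, peanut butter 1.
Take 2 servings of kale: uses 4 g fat, +486.0 mg calcium (running total 486.0 mg).
Take 1 serving of almonds: uses 18 g fat, +78.0 mg calcium (running total 564.0 mg).
Take 1.222 servings of peanut butter: uses 22 g fat, +22.0 mg calcium (running total 586.0 mg).
Filling greedily by calcium-per-g fat is optimal for one linear limit, giving 586.0 mg.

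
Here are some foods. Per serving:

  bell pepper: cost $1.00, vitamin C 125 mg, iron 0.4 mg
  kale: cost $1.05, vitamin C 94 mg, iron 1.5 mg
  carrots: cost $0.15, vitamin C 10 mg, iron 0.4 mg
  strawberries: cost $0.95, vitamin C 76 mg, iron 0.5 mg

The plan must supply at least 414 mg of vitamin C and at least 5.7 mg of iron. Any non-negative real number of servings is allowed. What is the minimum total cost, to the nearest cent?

$4.14

With two linear requirements the optimum uses one or two foods; enumerate the corners.
bell pepper only: max(414/125, 5.7/0.4) = 14.25 servings → $14.25.
kale only: max(414/94, 5.7/1.5) = 4.404 servings → $4.62.
carrots only: max(414/10, 5.7/0.4) = 41.4 servings → $6.21.
strawberries only: max(414/76, 5.7/0.5) = 11.4 servings → $10.83.
bell pepper + kale with both tight: 0.5684 servings and 3.648 servings → $4.40.
bell pepper + carrots with both tight: 2.361 servings and 11.89 servings → $4.14.
bell pepper + strawberries: intersection lies outside the first quadrant.
kale + carrots: the both-tight solution has a negative serving — not a feasible corner.
kale + strawberries with both tight: 3.376 servings and 1.272 servings → $4.75.
carrots + strawberries with both tight: 8.906 servings and 4.276 servings → $5.40.
Cheapest feasible corner: $4.14.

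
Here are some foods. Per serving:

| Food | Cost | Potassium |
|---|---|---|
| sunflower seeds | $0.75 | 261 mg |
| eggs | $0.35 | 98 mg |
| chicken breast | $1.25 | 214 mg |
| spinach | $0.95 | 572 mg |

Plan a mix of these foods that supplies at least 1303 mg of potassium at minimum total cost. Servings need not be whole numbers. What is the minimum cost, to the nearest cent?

$2.16

Cost per mg of potassium: spinach $0.0017, sunflower seeds $0.0029, eggs $0.0036, chicken breast $0.0058.
With no serving limits, use only spinach: 1303 mg / 572 mg = 2.278 servings × $0.95 = $2.16.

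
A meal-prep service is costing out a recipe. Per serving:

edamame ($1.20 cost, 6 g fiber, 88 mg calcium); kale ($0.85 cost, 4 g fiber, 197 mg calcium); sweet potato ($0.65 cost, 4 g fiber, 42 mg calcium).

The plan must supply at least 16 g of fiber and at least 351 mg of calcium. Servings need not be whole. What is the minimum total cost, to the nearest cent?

$2.84

For a min-cost LP with two ≥-constraints, a basic feasible solution has at most two positive variables.
edamame only: max(16/6, 351/88) = 3.989 servings → $4.79.
kale only: max(16/4, 351/197) = 4 servings → $3.40.
sweet potato only: max(16/4, 351/42) = 8.357 servings → $5.43.
edamame + kale with both tight: 2.106 servings and 0.841 servings → $3.24.
edamame + sweet potato with both targets exact would need a negative amount; discard.
kale + sweet potato with both tight: 1.181 servings and 2.819 servings → $2.84.
The minimum over all feasible corners is $2.84.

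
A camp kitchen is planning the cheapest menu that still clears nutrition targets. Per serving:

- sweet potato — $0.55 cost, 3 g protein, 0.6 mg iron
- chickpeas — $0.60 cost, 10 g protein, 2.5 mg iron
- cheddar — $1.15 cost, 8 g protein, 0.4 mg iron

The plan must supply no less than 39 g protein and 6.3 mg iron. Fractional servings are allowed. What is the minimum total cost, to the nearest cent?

Check every corner: each single food scaled to meet both minima, and each pair solved so both constraints bind.
sweet potato only: max(39/3, 6.3/0.6) = 13 servings → $7.15.
chickpeas only: max(39/10, 6.3/2.5) = 3.9 servings → $2.34.
cheddar only: max(39/8, 6.3/0.4) = 15.75 servings → $18.11.
sweet potato + chickpeas: intersection lies outside the first quadrant.
sweet potato + cheddar with both tight: 9.667 servings and 1.25 servings → $6.75.
chickpeas + cheddar with both tight: 2.175 servings and 2.156 servings → $3.78.
Cheapest feasible corner: $2.34.

$2.34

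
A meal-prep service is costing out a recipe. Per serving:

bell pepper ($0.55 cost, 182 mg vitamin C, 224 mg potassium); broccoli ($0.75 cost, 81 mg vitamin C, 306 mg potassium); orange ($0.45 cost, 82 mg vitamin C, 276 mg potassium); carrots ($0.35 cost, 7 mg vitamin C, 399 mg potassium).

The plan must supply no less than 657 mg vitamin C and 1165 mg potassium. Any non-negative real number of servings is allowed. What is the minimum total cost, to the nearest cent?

For a min-cost LP with two ≥-constraints, a basic feasible solution has at most two positive variables.
bell pepper only: max(657/182, 1165/224) = 5.201 servings → $2.86.
broccoli only: max(657/81, 1165/306) = 8.111 servings → $6.08.
orange only: max(657/82, 1165/276) = 8.012 servings → $3.61.
carrots only: max(657/7, 1165/399) = 93.86 servings → $32.85.
bell pepper + broccoli with both tight: 2.841 servings and 1.727 servings → $2.86.
bell pepper + orange with both tight: 2.693 servings and 2.036 servings → $2.40.
bell pepper + carrots with both tight: 3.575 servings and 0.9129 servings → $2.29.
broccoli + orange with both targets exact would need a negative amount; discard.
broccoli + carrots: intersection lies outside the first quadrant.
orange + carrots with both targets exact would need a negative amount; discard.
Cheapest feasible corner: $2.29.

$2.29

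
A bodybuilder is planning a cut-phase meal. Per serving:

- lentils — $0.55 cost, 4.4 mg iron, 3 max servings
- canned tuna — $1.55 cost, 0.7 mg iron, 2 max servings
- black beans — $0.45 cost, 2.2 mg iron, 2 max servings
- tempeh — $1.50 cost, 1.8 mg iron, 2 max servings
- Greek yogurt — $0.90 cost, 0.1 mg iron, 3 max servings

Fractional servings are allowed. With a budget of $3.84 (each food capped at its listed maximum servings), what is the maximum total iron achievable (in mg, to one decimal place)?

19.1 mg

Iron per dollar: lentils 8, black beans 4.889, tempeh 1.2, canned tuna 0.4516, Greek yogurt 0.1111.
Take 3 servings of lentils: spends $1.65, +13.2 mg iron (running total 13.2 mg).
Take 2 servings of black beans: spends $0.90, +4.4 mg iron (running total 17.6 mg).
Take 0.86 servings of tempeh: spends $1.29, +1.5 mg iron (running total 19.1 mg).
Filling greedily by iron-per-dollar is optimal for one linear limit, giving 19.1 mg.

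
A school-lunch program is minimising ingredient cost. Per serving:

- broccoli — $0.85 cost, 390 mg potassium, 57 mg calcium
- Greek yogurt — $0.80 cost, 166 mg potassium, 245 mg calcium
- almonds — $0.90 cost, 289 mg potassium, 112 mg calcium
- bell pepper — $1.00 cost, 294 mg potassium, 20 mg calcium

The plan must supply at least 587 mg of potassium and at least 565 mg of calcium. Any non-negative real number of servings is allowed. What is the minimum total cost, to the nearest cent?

At the optimum either one food covers both requirements or two foods hit both targets exactly; no other combination can be cheaper.
broccoli only: max(587/390, 565/57) = 9.912 servings → $8.43.
Greek yogurt only: max(587/166, 565/245) = 3.536 servings → $2.83.
almonds only: max(587/289, 565/112) = 5.045 servings → $4.54.
bell pepper only: max(587/294, 565/20) = 28.25 servings → $28.25.
broccoli + Greek yogurt with both tight: 0.5811 servings and 2.171 servings → $2.23.
broccoli + almonds with both targets exact would need a negative amount; discard.
broccoli + bell pepper: intersection lies outside the first quadrant.
Greek yogurt + almonds with both tight: 1.868 servings and 0.9581 servings → $2.36.
Greek yogurt + bell pepper with both tight: 2.247 servings and 0.7281 servings → $2.53.
almonds + bell pepper with both targets exact would need a negative amount; discard.
The minimum over all feasible corners is $2.23.

$2.23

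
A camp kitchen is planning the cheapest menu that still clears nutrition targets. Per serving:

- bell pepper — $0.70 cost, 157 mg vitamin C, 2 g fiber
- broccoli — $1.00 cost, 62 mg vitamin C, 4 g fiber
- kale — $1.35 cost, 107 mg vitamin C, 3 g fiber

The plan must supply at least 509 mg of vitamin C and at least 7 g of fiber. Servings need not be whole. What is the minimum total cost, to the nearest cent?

$2.39

The cheapest plan sits at a corner of the feasible region — with two constraints it uses at most two foods.
bell pepper only: max(509/157, 7/2) = 3.5 servings → $2.45.
broccoli only: max(509/62, 7/4) = 8.21 servings → $8.21.
kale only: max(509/107, 7/3) = 4.757 servings → $6.42.
bell pepper + broccoli with both tight: 3.179 servings and 0.1607 servings → $2.39.
bell pepper + kale with both tight: 3.027 servings and 0.3152 servings → $2.54.
broccoli + kale: intersection lies outside the first quadrant.
So the least-cost plan costs $2.39.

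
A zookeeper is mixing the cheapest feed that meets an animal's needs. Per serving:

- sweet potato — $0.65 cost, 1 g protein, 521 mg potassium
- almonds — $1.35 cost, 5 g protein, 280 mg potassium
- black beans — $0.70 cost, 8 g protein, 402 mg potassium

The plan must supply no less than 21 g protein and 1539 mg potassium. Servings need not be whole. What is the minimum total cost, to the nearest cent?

$2.42

sweet potato only: max(21/1, 1539/521) = 21 servings → $13.65.
almonds only: max(21/5, 1539/280) = 5.496 servings → $7.42.
black beans only: max(21/8, 1539/402) = 3.828 servings → $2.68.
sweet potato + almonds with both tight: 0.7806 servings and 4.044 servings → $5.97.
sweet potato + black beans with both tight: 1.028 servings and 2.497 servings → $2.42.
almonds + black beans: intersection lies outside the first quadrant.
The minimum over all feasible corners is $2.42.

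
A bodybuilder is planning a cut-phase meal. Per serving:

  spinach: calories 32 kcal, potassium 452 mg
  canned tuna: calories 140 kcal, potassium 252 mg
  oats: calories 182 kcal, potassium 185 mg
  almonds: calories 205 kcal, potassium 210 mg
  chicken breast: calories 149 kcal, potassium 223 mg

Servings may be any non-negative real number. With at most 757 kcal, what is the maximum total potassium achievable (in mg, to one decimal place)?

10692.6 mg

Potassium per kcal: spinach 14.12, canned tuna 1.8, chicken breast 1.497, almonds 1.024, oats 1.016.
With no serving limits, spend the whole calories allowance on spinach: 757 kcal / 32 kcal × 452 mg = 10692.6 mg.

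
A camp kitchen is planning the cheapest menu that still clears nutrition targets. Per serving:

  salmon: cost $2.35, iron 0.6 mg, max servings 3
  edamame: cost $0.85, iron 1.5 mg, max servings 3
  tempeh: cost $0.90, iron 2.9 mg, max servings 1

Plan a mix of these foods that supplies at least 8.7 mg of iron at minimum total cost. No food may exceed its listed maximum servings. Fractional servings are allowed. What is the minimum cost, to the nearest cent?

$8.54

Cost per mg of iron: tempeh $0.3103, edamame $0.5667, salmon $3.9167.
Take 1 serving of tempeh: +2.9 mg iron for $0.90 (total $0.90, still need 5.8 mg).
Take 3 servings of edamame: +4.5 mg iron for $2.55 (total $3.45, still need 1.3 mg).
Take 2.167 servings of salmon: +1.3 mg iron for $5.09 (total $8.54, still need 0.0 mg).
Filling from the cheapest source first is optimal under one linear minimum: $8.54.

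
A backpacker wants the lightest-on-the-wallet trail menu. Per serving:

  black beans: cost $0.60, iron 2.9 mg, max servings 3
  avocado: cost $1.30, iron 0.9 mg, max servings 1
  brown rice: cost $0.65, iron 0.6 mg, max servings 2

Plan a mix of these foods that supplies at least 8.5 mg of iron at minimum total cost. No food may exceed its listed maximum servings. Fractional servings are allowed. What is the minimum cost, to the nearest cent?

Cost per mg of iron: black beans $0.2069, brown rice $1.0833, avocado $1.4444.
Take 2.931 servings of black beans: +8.5 mg iron for $1.76 (total $1.76, still need 0.0 mg).
Filling from the cheapest source first is optimal under one linear minimum: $1.76.

$1.76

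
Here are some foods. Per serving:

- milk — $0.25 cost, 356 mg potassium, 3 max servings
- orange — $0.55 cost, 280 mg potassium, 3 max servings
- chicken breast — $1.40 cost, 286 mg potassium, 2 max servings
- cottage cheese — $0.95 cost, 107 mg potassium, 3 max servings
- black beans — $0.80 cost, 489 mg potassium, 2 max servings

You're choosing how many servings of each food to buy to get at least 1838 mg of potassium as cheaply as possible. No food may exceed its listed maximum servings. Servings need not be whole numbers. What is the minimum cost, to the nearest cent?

Cost per mg of potassium: milk $0.0007, black beans $0.0016, orange $0.0020, chicken breast $0.0049, cottage cheese $0.0089.
Take 3 servings of milk: +1068.0 mg potassium for $0.75 (total $0.75, still need 770.0 mg).
Take 1.575 servings of black beans: +770.0 mg potassium for $1.26 (total $2.01, still need 0.0 mg).
Filling from the cheapest source first is optimal under one linear minimum: $2.01.

$2.01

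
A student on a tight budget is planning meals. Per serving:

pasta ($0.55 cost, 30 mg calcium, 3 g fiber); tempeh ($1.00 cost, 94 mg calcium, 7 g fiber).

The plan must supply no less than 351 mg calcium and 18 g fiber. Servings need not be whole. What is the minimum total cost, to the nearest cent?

$3.73

Two binding constraints pin down two serving amounts, so the optimal mix uses at most two foods. The candidates are each food alone (scaled to the tighter of calcium/fiber) and each pair with both constraints tight.
pasta only: max(351/30, 18/3) = 11.7 servings → $6.43.
tempeh only: max(351/94, 18/7) = 3.734 servings → $3.73.
pasta + tempeh: the both-tight solution has a negative serving — not a feasible corner.
Cheapest feasible corner: $3.73.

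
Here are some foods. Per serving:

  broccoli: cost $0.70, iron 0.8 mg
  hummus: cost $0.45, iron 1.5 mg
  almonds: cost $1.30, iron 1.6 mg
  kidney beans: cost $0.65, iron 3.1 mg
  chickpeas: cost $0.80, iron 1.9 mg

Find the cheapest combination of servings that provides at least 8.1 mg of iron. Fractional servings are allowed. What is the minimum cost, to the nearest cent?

$1.70

Cost per mg of iron: kidney beans $0.2097, hummus $0.3000, chickpeas $0.4211, almonds $0.8125, broccoli $0.8750.
With no serving limits, use only kidney beans: 8.1 mg / 3.1 mg = 2.613 servings × $0.65 = $1.70.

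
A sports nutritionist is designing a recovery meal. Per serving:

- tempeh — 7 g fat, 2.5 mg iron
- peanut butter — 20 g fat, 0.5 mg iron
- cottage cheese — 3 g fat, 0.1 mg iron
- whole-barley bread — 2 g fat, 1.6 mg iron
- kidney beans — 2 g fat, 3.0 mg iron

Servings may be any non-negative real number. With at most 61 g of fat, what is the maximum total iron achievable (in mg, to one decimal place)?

91.5 mg

Iron per g fat: kidney beans 1.5, whole-barley bread 0.8, tempeh 0.3571, cottage cheese 0.03333, peanut butter 0.025.
With no serving limits, spend the whole fat allowance on kidney beans: 61 g / 2 g × 3.0 mg = 91.5 mg.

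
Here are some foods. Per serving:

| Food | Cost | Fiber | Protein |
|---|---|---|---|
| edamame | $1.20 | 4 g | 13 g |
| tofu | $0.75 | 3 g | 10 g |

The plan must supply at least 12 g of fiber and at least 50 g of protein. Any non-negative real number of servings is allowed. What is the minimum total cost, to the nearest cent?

edamame only: max(12/4, 50/13) = 3.846 servings → $4.62.
tofu only: max(12/3, 50/10) = 5 servings → $3.75.
edamame + tofu with both targets exact would need a negative amount; discard.
So the least-cost plan costs $3.75.

$3.75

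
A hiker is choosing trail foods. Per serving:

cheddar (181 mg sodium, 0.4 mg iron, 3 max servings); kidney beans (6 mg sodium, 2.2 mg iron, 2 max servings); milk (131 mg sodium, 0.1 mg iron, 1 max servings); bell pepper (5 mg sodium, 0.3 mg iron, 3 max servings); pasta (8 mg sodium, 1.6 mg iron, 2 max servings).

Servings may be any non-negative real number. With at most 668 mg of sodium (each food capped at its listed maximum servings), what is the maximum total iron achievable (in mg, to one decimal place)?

9.8 mg

Iron per mg sodium: kidney beans 0.3667, pasta 0.2, bell pepper 0.06, cheddar 0.00221, milk 0.0007634.
Take 2 servings of kidney beans: uses 12 mg sodium, +4.4 mg iron (running total 4.4 mg).
Take 2 servings of pasta: uses 16 mg sodium, +3.2 mg iron (running total 7.6 mg).
Take 3 servings of bell pepper: uses 15 mg sodium, +0.9 mg iron (running total 8.5 mg).
Take 3 servings of cheddar: uses 543 mg sodium, +1.2 mg iron (running total 9.7 mg).
Take 0.626 servings of milk: uses 82 mg sodium, +0.1 mg iron (running total 9.8 mg).
Filling greedily by iron-per-mg sodium is optimal for one linear limit, giving 9.8 mg.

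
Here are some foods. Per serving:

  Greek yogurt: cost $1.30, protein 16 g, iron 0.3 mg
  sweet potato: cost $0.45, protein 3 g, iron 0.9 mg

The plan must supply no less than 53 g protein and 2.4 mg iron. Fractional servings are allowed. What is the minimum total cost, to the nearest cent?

$4.65

Greek yogurt only: max(53/16, 2.4/0.3) = 8 servings → $10.40.
sweet potato only: max(53/3, 2.4/0.9) = 17.67 servings → $7.95.
Greek yogurt + sweet potato with both tight: 3 servings and 1.667 servings → $4.65.
Cheapest feasible corner: $4.65.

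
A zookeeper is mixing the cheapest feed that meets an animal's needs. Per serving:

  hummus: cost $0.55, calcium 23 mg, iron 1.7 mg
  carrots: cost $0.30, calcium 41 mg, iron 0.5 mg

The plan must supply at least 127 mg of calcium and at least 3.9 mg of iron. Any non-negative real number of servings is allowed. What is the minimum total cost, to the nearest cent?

$1.56

hummus only: max(127/23, 3.9/1.7) = 5.522 servings → $3.04.
carrots only: max(127/41, 3.9/0.5) = 7.8 servings → $2.34.
hummus + carrots with both tight: 1.656 servings and 2.168 servings → $1.56.
So the least-cost plan costs $1.56.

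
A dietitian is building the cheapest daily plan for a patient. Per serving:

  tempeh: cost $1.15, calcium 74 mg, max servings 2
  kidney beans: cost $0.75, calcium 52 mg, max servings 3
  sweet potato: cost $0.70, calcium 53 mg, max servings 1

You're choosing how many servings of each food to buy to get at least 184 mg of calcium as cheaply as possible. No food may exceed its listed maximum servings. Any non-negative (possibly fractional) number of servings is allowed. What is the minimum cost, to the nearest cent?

Cost per mg of calcium: sweet potato $0.0132, kidney beans $0.0144, tempeh $0.0155.
Take 1 serving of sweet potato: +53.0 mg calcium for $0.70 (total $0.70, still need 131.0 mg).
Take 2.519 servings of kidney beans: +131.0 mg calcium for $1.89 (total $2.59, still need 0.0 mg).
Greedy by cheapest-per-mg is optimal for a single linear constraint, so the minimum cost is $2.59.

$2.59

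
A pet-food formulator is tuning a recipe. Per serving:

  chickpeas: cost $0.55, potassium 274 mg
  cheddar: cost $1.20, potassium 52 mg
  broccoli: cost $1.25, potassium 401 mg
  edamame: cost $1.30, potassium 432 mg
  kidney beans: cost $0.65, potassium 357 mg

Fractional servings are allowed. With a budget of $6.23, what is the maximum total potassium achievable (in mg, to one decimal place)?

3421.7 mg

Potassium per dollar: kidney beans 549.2, chickpeas 498.2, edamame 332.3, broccoli 320.8, cheddar 43.33.
With no serving limits, spend the whole cost allowance on kidney beans: $6.23 / $0.65 × 357 mg = 3421.7 mg.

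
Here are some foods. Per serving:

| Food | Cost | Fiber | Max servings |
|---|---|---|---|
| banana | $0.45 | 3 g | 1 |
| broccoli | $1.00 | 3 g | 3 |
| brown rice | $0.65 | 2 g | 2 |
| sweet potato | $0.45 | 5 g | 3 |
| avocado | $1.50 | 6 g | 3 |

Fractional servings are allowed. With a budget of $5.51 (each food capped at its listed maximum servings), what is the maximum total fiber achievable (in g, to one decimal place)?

Fiber per dollar: sweet potato 11.11, banana 6.667, avocado 4, brown rice 3.077, broccoli 3.
Take 3 servings of sweet potato: spends $1.35, +15.0 g fiber (running total 15.0 g).
Take 1 serving of banana: spends $0.45, +3.0 g fiber (running total 18.0 g).
Take 2.473 servings of avocado: spends $3.71, +14.8 g fiber (running total 32.8 g).
Filling greedily by fiber-per-dollar is optimal for one linear limit, giving 32.8 g.

32.8 g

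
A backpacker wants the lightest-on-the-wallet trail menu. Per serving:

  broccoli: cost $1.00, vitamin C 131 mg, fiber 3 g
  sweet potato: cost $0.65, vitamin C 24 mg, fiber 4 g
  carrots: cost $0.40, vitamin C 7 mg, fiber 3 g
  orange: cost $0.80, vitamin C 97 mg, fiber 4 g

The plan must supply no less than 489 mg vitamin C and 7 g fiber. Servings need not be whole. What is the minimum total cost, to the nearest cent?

Check every corner: each single food scaled to meet both minima, and each pair solved so both constraints bind.
broccoli only: max(489/131, 7/3) = 3.733 servings → $3.73.
sweet potato only: max(489/24, 7/4) = 20.38 servings → $13.24.
carrots only: max(489/7, 7/3) = 69.86 servings → $27.94.
orange only: max(489/97, 7/4) = 5.041 servings → $4.03.
broccoli + sweet potato: the both-tight solution has a negative serving — not a feasible corner.
broccoli + carrots: intersection lies outside the first quadrant.
broccoli + orange: the both-tight solution has a negative serving — not a feasible corner.
sweet potato + carrots with both targets exact would need a negative amount; discard.
sweet potato + orange with both targets exact would need a negative amount; discard.
carrots + orange: intersection lies outside the first quadrant.
Cheapest feasible corner: $3.73.

$3.73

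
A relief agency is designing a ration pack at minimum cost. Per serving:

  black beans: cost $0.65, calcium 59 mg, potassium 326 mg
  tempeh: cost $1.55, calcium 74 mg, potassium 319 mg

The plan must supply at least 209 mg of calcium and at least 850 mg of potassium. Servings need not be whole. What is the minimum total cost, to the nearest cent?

$2.30

Check every corner: each single food scaled to meet both minima, and each pair solved so both constraints bind.
black beans only: max(209/59, 850/326) = 3.542 servings → $2.30.
tempeh only: max(209/74, 850/319) = 2.824 servings → $4.38.
black beans + tempeh: the both-tight solution has a negative serving — not a feasible corner.
The minimum over all feasible corners is $2.30.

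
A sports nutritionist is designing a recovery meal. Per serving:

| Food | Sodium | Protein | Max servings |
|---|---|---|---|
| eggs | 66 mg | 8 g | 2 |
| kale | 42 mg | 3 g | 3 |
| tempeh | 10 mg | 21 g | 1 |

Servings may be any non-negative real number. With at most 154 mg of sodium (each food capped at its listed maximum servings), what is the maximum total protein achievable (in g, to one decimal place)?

Protein per mg sodium: tempeh 2.1, eggs 0.1212, kale 0.07143.
Take 1 serving of tempeh: uses 10 mg sodium, +21.0 g protein (running total 21.0 g).
Take 2 servings of eggs: uses 132 mg sodium, +16.0 g protein (running total 37.0 g).
Take 0.2857 servings of kale: uses 12 mg sodium, +0.9 g protein (running total 37.9 g).
Filling greedily by protein-per-mg sodium is optimal for one linear limit, giving 37.9 g.

37.9 g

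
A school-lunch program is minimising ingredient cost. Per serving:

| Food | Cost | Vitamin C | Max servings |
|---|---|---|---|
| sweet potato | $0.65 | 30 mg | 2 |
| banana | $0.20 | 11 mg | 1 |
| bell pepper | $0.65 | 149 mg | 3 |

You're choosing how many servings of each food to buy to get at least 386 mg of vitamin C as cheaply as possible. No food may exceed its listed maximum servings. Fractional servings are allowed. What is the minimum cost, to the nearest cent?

Cost per mg of vitamin C: bell pepper $0.0044, banana $0.0182, sweet potato $0.0217.
Take 2.591 servings of bell pepper: +386.0 mg vitamin C for $1.68 (total $1.68, still need 0.0 mg).
Greedy by cheapest-per-mg is optimal for a single linear constraint, so the minimum cost is $1.68.

$1.68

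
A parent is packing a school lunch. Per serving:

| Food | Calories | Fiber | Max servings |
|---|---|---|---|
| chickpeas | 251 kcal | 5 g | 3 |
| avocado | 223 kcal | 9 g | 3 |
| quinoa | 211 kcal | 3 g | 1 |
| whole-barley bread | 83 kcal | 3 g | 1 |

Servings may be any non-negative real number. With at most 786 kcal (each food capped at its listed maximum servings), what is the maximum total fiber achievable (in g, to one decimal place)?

30.7 g

Fiber per kcal: avocado 0.04036, whole-barley bread 0.03614, chickpeas 0.01992, quinoa 0.01422.
Take 3 servings of avocado: uses 669 kcal, +27.0 g fiber (running total 27.0 g).
Take 1 serving of whole-barley bread: uses 83 kcal, +3.0 g fiber (running total 30.0 g).
Take 0.1355 servings of chickpeas: uses 34 kcal, +0.7 g fiber (running total 30.7 g).
Greedy by best ratio exhausts the calories allowance optimally: 30.7 g.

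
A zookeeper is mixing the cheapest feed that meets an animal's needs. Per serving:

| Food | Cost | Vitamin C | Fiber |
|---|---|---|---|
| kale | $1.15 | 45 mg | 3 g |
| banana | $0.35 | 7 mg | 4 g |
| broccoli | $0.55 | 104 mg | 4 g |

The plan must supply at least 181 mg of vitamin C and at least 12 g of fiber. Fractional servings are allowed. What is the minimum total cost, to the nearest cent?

$1.38

kale only: max(181/45, 12/3) = 4.022 servings → $4.63.
banana only: max(181/7, 12/4) = 25.86 servings → $9.05.
broccoli only: max(181/104, 12/4) = 3 servings → $1.65.
kale + banana: intersection lies outside the first quadrant.
kale + broccoli with both tight: 3.97 servings and 0.02273 servings → $4.58.
banana + broccoli with both tight: 1.351 servings and 1.649 servings → $1.38.
Cheapest feasible corner: $1.38.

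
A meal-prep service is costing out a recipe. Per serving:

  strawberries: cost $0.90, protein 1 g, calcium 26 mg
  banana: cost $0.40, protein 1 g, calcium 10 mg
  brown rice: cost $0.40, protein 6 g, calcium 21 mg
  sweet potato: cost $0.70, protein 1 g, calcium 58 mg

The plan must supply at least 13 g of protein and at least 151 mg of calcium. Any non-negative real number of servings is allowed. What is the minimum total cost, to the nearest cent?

$2.09

For a min-cost LP with two ≥-constraints, a basic feasible solution has at most two positive variables.
strawberries only: max(13/1, 151/26) = 13 servings → $11.70.
banana only: max(13/1, 151/10) = 15.1 servings → $6.04.
brown rice only: max(13/6, 151/21) = 7.19 servings → $2.88.
sweet potato only: max(13/1, 151/58) = 13 servings → $9.10.
strawberries + banana with both tight: 1.312 servings and 11.69 servings → $5.86.
strawberries + brown rice with both tight: 4.689 servings and 1.385 servings → $4.77.
strawberries + sweet potato: the both-tight solution has a negative serving — not a feasible corner.
banana + brown rice with both targets exact would need a negative amount; discard.
banana + sweet potato with both tight: 12.56 servings and 0.4375 servings → $5.33.
brown rice + sweet potato with both tight: 1.844 servings and 1.936 servings → $2.09.
Cheapest feasible corner: $2.09.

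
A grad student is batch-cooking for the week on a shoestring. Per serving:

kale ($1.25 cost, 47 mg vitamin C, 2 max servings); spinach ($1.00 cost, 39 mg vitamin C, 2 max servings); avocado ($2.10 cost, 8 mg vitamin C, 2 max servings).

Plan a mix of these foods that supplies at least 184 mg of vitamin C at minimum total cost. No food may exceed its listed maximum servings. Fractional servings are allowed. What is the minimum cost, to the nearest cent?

Cost per mg of vitamin C: spinach $0.0256, kale $0.0266, avocado $0.2625.
Take 2 servings of spinach: +78.0 mg vitamin C for $2.00 (total $2.00, still need 106.0 mg).
Take 2 servings of kale: +94.0 mg vitamin C for $2.50 (total $4.50, still need 12.0 mg).
Take 1.5 servings of avocado: +12.0 mg vitamin C for $3.15 (total $7.65, still need 0.0 mg).
Filling from the cheapest source first is optimal under one linear minimum: $7.65.

$7.65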